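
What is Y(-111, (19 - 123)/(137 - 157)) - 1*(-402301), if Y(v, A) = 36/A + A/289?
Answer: 7557354673/18785 ≈ 4.0231e+5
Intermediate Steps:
Y(v, A) = 36/A + A/289 (Y(v, A) = 36/A + A*(1/289) = 36/A + A/289)
Y(-111, (19 - 123)/(137 - 157)) - 1*(-402301) = (36/(((19 - 123)/(137 - 157))) + ((19 - 123)/(137 - 157))/289) - 1*(-402301) = (36/((-104/(-20))) + (-104/(-20))/289) + 402301 = (36/((-104*(-1/20))) + (-104*(-1/20))/289) + 402301 = (36/(26/5) + (1/289)*(26/5)) + 402301 = (36*(5/26) + 26/1445) + 402301 = (90/13 + 26/1445) + 402301 = 130388/18785 + 402301 = 7557354673/18785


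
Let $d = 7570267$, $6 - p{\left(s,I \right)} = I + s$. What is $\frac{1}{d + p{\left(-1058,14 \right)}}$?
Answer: $\frac{1}{7571317} \approx 1.3208 \cdot 10^{-7}$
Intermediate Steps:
$p{\left(s,I \right)} = 6 - I - s$ ($p{\left(s,I \right)} = 6 - \left(I + s\right) = 6 - I - s$)
$\frac{1}{d + p{\left(-1058,14 \right)}} = \frac{1}{7570267 - -1050} = \frac{1}{7570267 + \left(6 - 14 + 1058\right)} = \frac{1}{7570267 + 1050} = \frac{1}{7571317}$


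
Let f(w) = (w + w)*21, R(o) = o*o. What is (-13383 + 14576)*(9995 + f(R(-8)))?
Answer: 15130819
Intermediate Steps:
R(o) = o²
f(w) = 42*w (f(w) = (2*w)*21 = 42*w)
(-13383 + 14576)*(9995 + f(R(-8))) = (-13383 + 14576)*(9995 + 42*(-8)²) = 1193*(9995 + 42*64) = 1193*(9995 + 2688) = 1193*12683 = 15130819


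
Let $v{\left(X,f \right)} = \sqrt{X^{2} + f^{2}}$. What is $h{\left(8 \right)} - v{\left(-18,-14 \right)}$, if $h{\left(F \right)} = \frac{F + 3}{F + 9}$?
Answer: $\frac{11}{17} - 2 \sqrt{130} \approx -22.156$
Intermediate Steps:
$h{\left(F \right)} = \frac{3 + F}{9 + F}$
$h{\left(8 \right)} - v{\left(-18,-14 \right)} = \frac{3 + 8}{9 + 8} - \sqrt{\left(-18\right)^{2} + \left(-14\right)^{2}} = \frac{1}{17} \cdot 11 - \sqrt{324 + 196} = \frac{1}{17} \cdot 11 - \sqrt{520} = \frac{11}{17} - 2 \sqrt{130}$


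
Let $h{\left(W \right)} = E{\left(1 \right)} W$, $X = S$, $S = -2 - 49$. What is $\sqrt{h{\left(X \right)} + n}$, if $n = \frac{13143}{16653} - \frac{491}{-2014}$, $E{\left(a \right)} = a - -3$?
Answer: $\frac{i \sqrt{150106697782986}}{859978} \approx 14.247 i$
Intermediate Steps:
$E{\left(a \right)} = 3 + a$ ($E{\left(a \right)} = a + 3 = 3 + a$)
$S = -51$ ($S = -2 - 49 = -51$)
$X = -51$
$n = \frac{888375}{859978}$ ($n = 13143 \cdot \frac{1}{16653} - - \frac{491}{2014} = \frac{337}{427} + \frac{491}{2014} = \frac{888375}{859978} \approx 1.033$)
$h{\left(W \right)} = 4 W$ ($h{\left(W \right)} = \left(3 + 1\right) W = 4 W$)
$\sqrt{h{\left(X \right)} + n} = \sqrt{4 \left(-51\right) + \frac{888375}{859978}} = \sqrt{-204 + \frac{888375}{859978}} = \sqrt{- \frac{174547137}{859978}} = \frac{i \sqrt{150106697782986}}{859978}$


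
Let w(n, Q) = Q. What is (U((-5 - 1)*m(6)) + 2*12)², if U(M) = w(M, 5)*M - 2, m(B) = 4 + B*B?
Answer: 1387684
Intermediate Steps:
m(B) = 4 + B²
U(M) = -2 + 5*M (U(M) = 5*M - 2 = -2 + 5*M)
(U((-5 - 1)*m(6)) + 2*12)² = ((-2 + 5*((-5 - 1)*(4 + 6²))) + 2*12)² = ((-2 + 5*(-6*(4 + 36))) + 24)² = ((-2 + 5*(-6*40)) + 24)² = ((-2 + 5*(-240)) + 24)² = ((-2 - 1200) + 24)² = (-1202 + 24)² = (-1178)² = 1387684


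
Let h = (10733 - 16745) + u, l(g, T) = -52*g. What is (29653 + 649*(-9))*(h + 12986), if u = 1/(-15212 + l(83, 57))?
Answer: 810728777263/4882 ≈ 1.6606e+8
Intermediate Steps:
u = -1/19528 (u = 1/(-15212 - 52*83) = 1/(-15212 - 4316) = 1/(-19528) = -1/19528 ≈ -5.1209e-5)
h = -117402337/19528 (h = (10733 - 16745) - 1/19528 = -6012 - 1/19528 = -117402337/19528 ≈ -6012.0)
(29653 + 649*(-9))*(h + 12986) = (29653 + 649*(-9))*(-117402337/19528 + 12986) = (29653 - 5841)*(136188271/19528) = 23812*(136188271/19528) = 810728777263/4882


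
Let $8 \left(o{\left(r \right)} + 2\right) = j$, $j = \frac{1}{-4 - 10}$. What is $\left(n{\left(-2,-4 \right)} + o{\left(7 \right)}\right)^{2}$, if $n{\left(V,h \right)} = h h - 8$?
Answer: $\frac{450241}{12544} \approx 35.893$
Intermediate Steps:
$n{\left(V,h \right)} = -8 + h^{2}$ ($n{\left(V,h \right)} = h^{2} - 8 = -8 + h^{2}$)
$j = - \frac{1}{14}$ ($j = \frac{1}{-14} = - \frac{1}{14} \approx -0.071429$)
$o{\left(r \right)} = - \frac{225}{112}$ ($o{\left(r \right)} = -2 + \frac{1}{8} \left(- \frac{1}{14}\right) = -2 - \frac{1}{112} = - \frac{225}{112}$)
$\left(n{\left(-2,-4 \right)} + o{\left(7 \right)}\right)^{2} = \left(\left(-8 + \left(-4\right)^{2}\right) - \frac{225}{112}\right)^{2} = \left(\left(-8 + 16\right) - \frac{225}{112}\right)^{2} = \left(8 - \frac{225}{112}\right)^{2} = \left(\frac{671}{112}\right)^{2} = \frac{450241}{12544}$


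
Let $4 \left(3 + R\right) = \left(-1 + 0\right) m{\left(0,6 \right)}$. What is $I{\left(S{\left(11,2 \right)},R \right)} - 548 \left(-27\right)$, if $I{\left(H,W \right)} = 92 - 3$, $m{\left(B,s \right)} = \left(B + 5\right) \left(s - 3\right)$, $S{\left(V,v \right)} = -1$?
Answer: $14885$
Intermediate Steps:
$m{\left(B,s \right)} = \left(-3 + s\right) \left(5 + B\right)$ ($m{\left(B,s \right)} = \left(5 + B\right) \left(-3 + s\right) = \left(-3 + s\right) \left(5 + B\right)$)
$R = - \frac{27}{4}$ ($R = -3 + \frac{\left(-1 + 0\right) \left(-15 - 0 + 5 \cdot 6 + 0 \cdot 6\right)}{4} = -3 + \frac{\left(-1\right) \left(-15 + 0 + 30 + 0\right)}{4} = -3 + \frac{\left(-1\right) 15}{4} = -3 + \frac{1}{4} \left(-15\right) = -3 - \frac{15}{4} = - \frac{27}{4} \approx -6.75$)
$I{\left(H,W \right)} = 89$
$I{\left(S{\left(11,2 \right)},R \right)} - 548 \left(-27\right) = 89 - 548 \left(-27\right) = 89 - -14796 = 89 + 14796 = 14885$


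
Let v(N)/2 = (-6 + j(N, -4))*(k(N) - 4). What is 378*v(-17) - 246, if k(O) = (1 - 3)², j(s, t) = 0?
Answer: -246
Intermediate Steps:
k(O) = 4 (k(O) = (-2)² = 4)
v(N) = 0 (v(N) = 2*((-6 + 0)*(4 - 4)) = 2*(-6*0) = 2*0 = 0)
378*v(-17) - 246 = 378*0 - 246 = 0 - 246 = -246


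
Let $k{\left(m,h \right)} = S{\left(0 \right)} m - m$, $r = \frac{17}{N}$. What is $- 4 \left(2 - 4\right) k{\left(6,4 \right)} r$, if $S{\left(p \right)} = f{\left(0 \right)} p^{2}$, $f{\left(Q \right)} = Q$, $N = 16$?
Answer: $-51$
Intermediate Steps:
$S{\left(p \right)} = 0$ ($S{\left(p \right)} = 0 p^{2} = 0$)
$r = \frac{17}{16} \approx 1.0625$
$k{\left(m,h \right)} = - m$ ($k{\left(m,h \right)} = 0 m - m = 0 - m = - m$)
$- 4 \left(2 - 4\right) k{\left(6,4 \right)} r = - 4 \left(2 - 4\right) \left(\left(-1\right) 6\right) \frac{17}{16} = \left(-4\right) \left(-2\right) \left(-6\right) \frac{17}{16} = 8 \left(-6\right) \frac{17}{16} = \left(-48\right) \frac{17}{16} = -51$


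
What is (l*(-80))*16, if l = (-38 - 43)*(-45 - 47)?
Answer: -9538560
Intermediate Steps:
l = 7452 (l = -81*(-92) = 7452)
(l*(-80))*16 = (7452*(-80))*16 = -596160*16 = -9538560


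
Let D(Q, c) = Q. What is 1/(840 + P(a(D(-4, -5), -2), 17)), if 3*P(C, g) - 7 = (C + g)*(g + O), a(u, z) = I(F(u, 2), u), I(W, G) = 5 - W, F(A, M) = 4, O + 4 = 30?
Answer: 3/3301 ≈ 0.00090882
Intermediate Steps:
O = 26 (O = -4 + 30 = 26)
a(u, z) = 1 (a(u, z) = 5 - 1*4 = 5 - 4 = 1)
P(C, g) = 7/3 + (26 + g)*(C + g)/3 (P(C, g) = 7/3 + ((C + g)*(g + 26))/3 = 7/3 + ((C + g)*(26 + g))/3 = 7/3 + ((26 + g)*(C + g))/3 = 7/3 + (26 + g)*(C + g)/3)
1/(840 + P(a(D(-4, -5), -2), 17)) = 1/(840 + (7/3 + (⅓)*17² + (26/3)*1 + (26/3)*17 + (⅓)*1*17)) = 1/(840 + (7/3 + (⅓)*289 + 26/3 + 442/3 + 17/3)) = 1/(840 + (7/3 + 289/3 + 26/3 + 442/3 + 17/3)) = 1/(840 + 781/3) = 1/(3301/3) = 3/3301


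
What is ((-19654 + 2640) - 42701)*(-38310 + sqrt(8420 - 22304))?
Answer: 2287681650 - 119430*I*sqrt(3471) ≈ 2.2877e+9 - 7.0362e+6*I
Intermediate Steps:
((-19654 + 2640) - 42701)*(-38310 + sqrt(8420 - 22304)) = (-17014 - 42701)*(-38310 + sqrt(-13884)) = -59715*(-38310 + 2*I*sqrt(3471)) = 2287681650 - 119430*I*sqrt(3471)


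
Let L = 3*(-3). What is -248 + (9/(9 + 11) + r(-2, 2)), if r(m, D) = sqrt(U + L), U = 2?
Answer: -4951/20 + I*sqrt(7) ≈ -247.55 + 2.6458*I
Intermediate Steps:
L = -9
r(m, D) = I*sqrt(7) (r(m, D) = sqrt(2 - 9) = sqrt(-7) = I*sqrt(7))
-248 + (9/(9 + 11) + r(-2, 2)) = -248 + (9/(9 + 11) + I*sqrt(7)) = -248 + (9/20 + I*sqrt(7)) = -4951/20 + I*sqrt(7)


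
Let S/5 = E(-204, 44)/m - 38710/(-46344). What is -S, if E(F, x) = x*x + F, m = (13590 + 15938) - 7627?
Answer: -2320138795/507489972 ≈ -4.5718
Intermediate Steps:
m = 21901 (m = 29528 - 7627 = 21901)
E(F, x) = F + x**2 (E(F, x) = x**2 + F = F + x**2)
S = 2320138795/507489972 (S = 5*((-204 + 44**2)/21901 - 38710/(-46344)) = 5*((-204 + 1936)*(1/21901) - 38710*(-1/46344)) = 5*(1732*(1/21901) + 19355/23172) = 5*(1732/21901 + 19355/23172) = 5*(464027759/507489972) = 2320138795/507489972 ≈ 4.5718)
-S = -1*2320138795/507489972 = -2320138795/507489972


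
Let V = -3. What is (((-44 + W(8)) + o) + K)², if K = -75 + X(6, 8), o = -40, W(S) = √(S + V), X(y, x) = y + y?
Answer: (147 - √5)² ≈ 20957.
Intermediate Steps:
X(y, x) = 2*y
W(S) = √(-3 + S) (W(S) = √(S - 3) = √(-3 + S))
K = -63 (K = -75 + 2*6 = -75 + 12 = -63)
(((-44 + W(8)) + o) + K)² = (((-44 + √(-3 + 8)) - 40) - 63)² = (((-44 + √5) - 40) - 63)² = ((-84 + √5) - 63)² = (-147 + √5)²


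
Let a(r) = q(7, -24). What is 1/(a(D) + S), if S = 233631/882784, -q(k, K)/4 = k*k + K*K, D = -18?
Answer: -882784/2206726369 ≈ -0.00040004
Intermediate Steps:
q(k, K) = -4*K**2 - 4*k**2 (q(k, K) = -4*(k*k + K*K) = -4*(k**2 + K**2) = -4*(K**2 + k**2) = -4*K**2 - 4*k**2)
a(r) = -2500 (a(r) = -4*(-24)**2 - 4*7**2 = -4*576 - 4*49 = -2304 - 196 = -2500)
S = 233631/882784 (S = 233631*(1/882784) = 233631/882784 ≈ 0.26465)
1/(a(D) + S) = 1/(-2500 + 233631/882784) = 1/(-2206726369/882784) = -882784/2206726369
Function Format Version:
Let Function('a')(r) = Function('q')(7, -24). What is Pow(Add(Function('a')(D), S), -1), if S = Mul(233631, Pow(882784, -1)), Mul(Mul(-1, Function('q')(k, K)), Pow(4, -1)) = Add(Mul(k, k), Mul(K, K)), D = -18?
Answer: Rational(-882784, 2206726369) ≈ -0.00040004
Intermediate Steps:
Function('q')(k, K) = Add(Mul(-4, Pow(K, 2)), Mul(-4, Pow(k, 2))) (Function('q')(k, K) = Mul(-4, Add(Mul(k, k), Mul(K, K))) = Mul(-4, Add(Pow(k, 2), Pow(K, 2))) = Mul(-4, Add(Pow(K, 2), Pow(k, 2))) = Add(Mul(-4, Pow(K, 2)), Mul(-4, Pow(k, 2))))
Function('a')(r) = -2500 (Function('a')(r) = Add(Mul(-4, Pow(-24, 2)), Mul(-4, Pow(7, 2))) = Add(Mul(-4, 576), Mul(-4, 49)) = Add(-2304, -196) = -2500)
S = Rational(233631, 882784) (S = Mul(233631, Rational(1, 882784)) = Rational(233631, 882784) ≈ 0.26465)
Pow(Add(Function('a')(D), S), -1) = Pow(Add(-2500, Rational(233631, 882784)), -1) = Pow(Rational(-2206726369, 882784), -1) = Rational(-882784, 2206726369)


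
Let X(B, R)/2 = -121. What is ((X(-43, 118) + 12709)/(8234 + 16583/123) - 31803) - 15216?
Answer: -48398179494/1029365 ≈ -47018.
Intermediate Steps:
X(B, R) = -242 (X(B, R) = 2*(-121) = -242)
((X(-43, 118) + 12709)/(8234 + 16583/123) - 31803) - 15216 = ((-242 + 12709)/(8234 + 16583/123) - 31803) - 15216 = (12467/(8234 + 16583*(1/123)) - 31803) - 15216 = (12467/(8234 + 16583/123) - 31803) - 15216 = (12467/(1029365/123) - 31803) - 15216 = (12467*(123/1029365) - 31803) - 15216 = (1533441/1029365 - 31803) - 15216 = -32735361654/1029365 - 15216 = -48398179494/1029365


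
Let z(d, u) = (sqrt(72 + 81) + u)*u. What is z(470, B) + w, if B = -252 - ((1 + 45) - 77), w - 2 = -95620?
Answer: -46777 - 663*sqrt(17) ≈ -49511.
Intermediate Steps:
w = -95618 (w = 2 - 95620 = -95618)
B = -221 (B = -252 - (46 - 77) = -252 - 1*(-31) = -252 + 31 = -221)
z(d, u) = u*(u + 3*sqrt(17)) (z(d, u) = (sqrt(153) + u)*u = (3*sqrt(17) + u)*u = (u + 3*sqrt(17))*u = u*(u + 3*sqrt(17)))
z(470, B) + w = -221*(-221 + 3*sqrt(17)) - 95618 = (48841 - 663*sqrt(17)) - 95618 = -46777 - 663*sqrt(17)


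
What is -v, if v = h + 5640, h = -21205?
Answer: 15565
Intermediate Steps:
v = -15565 (v = -21205 + 5640 = -15565)
-v = -1*(-15565) = 15565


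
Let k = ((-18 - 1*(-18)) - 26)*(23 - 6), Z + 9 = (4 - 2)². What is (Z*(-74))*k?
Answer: -163540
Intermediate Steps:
Z = -5 (Z = -9 + (4 - 2)² = -9 + 2² = -9 + 4 = -5)
k = -442 (k = ((-18 + 18) - 26)*17 = (0 - 26)*17 = -26*17 = -442)
(Z*(-74))*k = -5*(-74)*(-442) = 370*(-442) = -163540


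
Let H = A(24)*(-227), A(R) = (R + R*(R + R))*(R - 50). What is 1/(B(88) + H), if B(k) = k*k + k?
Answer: 1/6948584 ≈ 1.4391e-7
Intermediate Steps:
B(k) = k + k² (B(k) = k² + k = k + k²)
A(R) = (-50 + R)*(R + 2*R²) (A(R) = (R + R*(2*R))*(-50 + R) = (R + 2*R²)*(-50 + R) = (-50 + R)*(R + 2*R²))
H = 6940752 (H = (24*(-50 - 99*24 + 2*24²))*(-227) = (24*(-50 - 2376 + 2*576))*(-227) = (24*(-50 - 2376 + 1152))*(-227) = (24*(-1274))*(-227) = -30576*(-227) = 6940752)
1/(B(88) + H) = 1/(88*(1 + 88) + 6940752) = 1/(88*89 + 6940752) = 1/(7832 + 6940752) = 1/6948584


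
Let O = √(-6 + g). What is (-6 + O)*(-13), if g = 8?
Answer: 78 - 13*√2 ≈ 59.615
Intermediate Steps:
O = √2 (O = √(-6 + 8) = √2 ≈ 1.4142)
(-6 + O)*(-13) = (-6 + √2)*(-13) = 78 - 13*√2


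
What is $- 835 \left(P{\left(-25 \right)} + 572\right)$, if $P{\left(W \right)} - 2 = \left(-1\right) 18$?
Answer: $-464260$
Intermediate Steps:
$P{\left(W \right)} = -16$ ($P{\left(W \right)} = 2 - 18 = -16$)
$- 835 \left(P{\left(-25 \right)} + 572\right) = - 835 \left(-16 + 572\right) = \left(-835\right) 556 = -464260$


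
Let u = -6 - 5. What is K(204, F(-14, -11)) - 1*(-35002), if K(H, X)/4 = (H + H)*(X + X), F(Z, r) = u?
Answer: -902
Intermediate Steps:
u = -11
F(Z, r) = -11
K(H, X) = 16*H*X (K(H, X) = 4*((H + H)*(X + X)) = 4*((2*H)*(2*X)) = 4*(4*H*X) = 16*H*X)
K(204, F(-14, -11)) - 1*(-35002) = 16*204*(-11) - 1*(-35002) = -35904 + 35002 = -902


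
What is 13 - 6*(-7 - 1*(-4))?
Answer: 31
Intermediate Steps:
13 - 6*(-7 - 1*(-4)) = 13 - 6*(-7 + 4) = 13 - 6*(-3) = 13 + 18 = 31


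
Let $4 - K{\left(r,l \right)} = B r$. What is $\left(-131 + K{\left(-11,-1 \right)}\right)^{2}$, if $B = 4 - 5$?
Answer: $19044$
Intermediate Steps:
$B = -1$ ($B = 4 - 5 = -1$)
$K{\left(r,l \right)} = 4 + r$ ($K{\left(r,l \right)} = 4 - - r = 4 + r$)
$\left(-131 + K{\left(-11,-1 \right)}\right)^{2} = \left(-131 + \left(4 - 11\right)\right)^{2} = \left(-131 - 7\right)^{2} = \left(-138\right)^{2} = 19044$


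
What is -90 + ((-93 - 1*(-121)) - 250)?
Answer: -312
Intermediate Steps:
-90 + ((-93 - 1*(-121)) - 250) = -90 + ((-93 + 121) - 250) = -90 + (28 - 250) = -90 - 222 = -312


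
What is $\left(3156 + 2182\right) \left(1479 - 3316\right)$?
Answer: $-9805906$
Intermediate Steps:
$\left(3156 + 2182\right) \left(1479 - 3316\right) = 5338 \left(-1837\right) = -9805906$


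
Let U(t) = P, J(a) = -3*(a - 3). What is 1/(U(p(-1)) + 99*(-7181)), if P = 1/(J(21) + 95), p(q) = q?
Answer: -41/29147678 ≈ -1.4066e-6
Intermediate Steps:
J(a) = 9 - 3*a (J(a) = -3*(-3 + a) = 9 - 3*a)
P = 1/41 (P = 1/((9 - 3*21) + 95) = 1/((9 - 63) + 95) = 1/(-54 + 95) = 1/41 ≈ 0.024390)
U(t) = 1/41
1/(U(p(-1)) + 99*(-7181)) = 1/(1/41 + 99*(-7181)) = 1/(1/41 - 710919) = 1/(-29147678/41) = -41/29147678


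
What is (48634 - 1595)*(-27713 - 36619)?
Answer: -3026112948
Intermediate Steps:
(48634 - 1595)*(-27713 - 36619) = 47039*(-64332) = -3026112948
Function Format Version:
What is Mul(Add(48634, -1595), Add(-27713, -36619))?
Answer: -3026112948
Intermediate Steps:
Mul(Add(48634, -1595), Add(-27713, -36619)) = Mul(47039, -64332) = -3026112948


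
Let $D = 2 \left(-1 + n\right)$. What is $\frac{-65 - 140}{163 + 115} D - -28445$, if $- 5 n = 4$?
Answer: $\frac{3954224}{139} \approx 28448.0$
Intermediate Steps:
$n = - \frac{4}{5}$ ($n = \left(- \frac{1}{5}\right) 4 = - \frac{4}{5} \approx -0.8$)
$D = - \frac{18}{5}$ ($D = 2 \left(-1 - \frac{4}{5}\right) = 2 \left(- \frac{9}{5}\right) = - \frac{18}{5} \approx -3.6$)
$\frac{-65 - 140}{163 + 115} D - -28445 = \frac{-65 - 140}{163 + 115} \left(- \frac{18}{5}\right) - -28445 = - \frac{205}{278} \left(- \frac{18}{5}\right) + 28445 = \left(-205\right) \frac{1}{278} \left(- \frac{18}{5}\right) + 28445 = \left(- \frac{205}{278}\right) \left(- \frac{18}{5}\right) + 28445 = \frac{369}{139} + 28445 = \frac{3954224}{139}$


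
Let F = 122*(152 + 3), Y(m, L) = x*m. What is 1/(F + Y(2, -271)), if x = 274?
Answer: 1/19458 ≈ 5.1393e-5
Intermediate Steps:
Y(m, L) = 274*m
F = 18910 (F = 122*155 = 18910)
1/(F + Y(2, -271)) = 1/(18910 + 274*2) = 1/(18910 + 548) = 1/19458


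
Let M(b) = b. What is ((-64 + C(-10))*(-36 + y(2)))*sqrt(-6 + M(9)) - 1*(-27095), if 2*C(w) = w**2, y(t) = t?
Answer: 27095 + 476*sqrt(3) ≈ 27919.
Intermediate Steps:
C(w) = w**2/2
((-64 + C(-10))*(-36 + y(2)))*sqrt(-6 + M(9)) - 1*(-27095) = ((-64 + (1/2)*(-10)**2)*(-36 + 2))*sqrt(-6 + 9) - 1*(-27095) = ((-64 + (1/2)*100)*(-34))*sqrt(3) + 27095 = ((-64 + 50)*(-34))*sqrt(3) + 27095 = (-14*(-34))*sqrt(3) + 27095 = 476*sqrt(3) + 27095 = 27095 + 476*sqrt(3)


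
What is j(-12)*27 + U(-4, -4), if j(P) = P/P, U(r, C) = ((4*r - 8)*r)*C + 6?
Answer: -351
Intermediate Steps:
U(r, C) = 6 + C*r*(-8 + 4*r) (U(r, C) = ((-8 + 4*r)*r)*C + 6 = (r*(-8 + 4*r))*C + 6 = C*r*(-8 + 4*r) + 6 = 6 + C*r*(-8 + 4*r))
j(P) = 1
j(-12)*27 + U(-4, -4) = 1*27 + (6 - 8*(-4)*(-4) + 4*(-4)*(-4)²) = 27 + (6 - 128 + 4*(-4)*16) = 27 + (6 - 128 - 256) = 27 - 378 = -351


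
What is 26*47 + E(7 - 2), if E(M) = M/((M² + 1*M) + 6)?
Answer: 43997/36 ≈ 1222.1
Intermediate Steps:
E(M) = M/(6 + M + M²) (E(M) = M/((M² + M) + 6) = M/((M + M²) + 6) = M/(6 + M + M²))
26*47 + E(7 - 2) = 26*47 + (7 - 2)/(6 + (7 - 2) + (7 - 2)²) = 1222 + 5/(6 + 5 + 5²) = 1222 + 5/(6 + 5 + 25) = 1222 + 5/36 = 43997/36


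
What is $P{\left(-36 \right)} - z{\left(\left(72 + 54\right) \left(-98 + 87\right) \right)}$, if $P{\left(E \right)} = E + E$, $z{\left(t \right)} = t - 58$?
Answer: $1372$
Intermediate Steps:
$z{\left(t \right)} = -58 + t$
$P{\left(E \right)} = 2 E$
$P{\left(-36 \right)} - z{\left(\left(72 + 54\right) \left(-98 + 87\right) \right)} = 2 \left(-36\right) - \left(-58 + \left(72 + 54\right) \left(-98 + 87\right)\right) = -72 - \left(-58 + 126 \left(-11\right)\right) = -72 - \left(-58 - 1386\right) = -72 - -1444 = -72 + 1444 = 1372$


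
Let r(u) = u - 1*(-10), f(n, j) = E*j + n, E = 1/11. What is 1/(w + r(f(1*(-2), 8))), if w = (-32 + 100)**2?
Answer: 11/50960 ≈ 0.00021586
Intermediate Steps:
E = 1/11 ≈ 0.090909
f(n, j) = n + j/11 (f(n, j) = j/11 + n = n + j/11)
w = 4624 (w = 68**2 = 4624)
r(u) = 10 + u (r(u) = u + 10 = 10 + u)
1/(w + r(f(1*(-2), 8))) = 1/(4624 + (10 + (1*(-2) + (1/11)*8))) = 1/(4624 + (10 + (-2 + 8/11))) = 1/(4624 + (10 - 14/11)) = 1/(4624 + 96/11) = 1/(50960/11) = 11/50960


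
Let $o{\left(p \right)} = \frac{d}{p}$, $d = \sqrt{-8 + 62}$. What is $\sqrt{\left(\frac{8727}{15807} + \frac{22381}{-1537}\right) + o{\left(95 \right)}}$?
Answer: $\frac{\sqrt{-8292213046644193700 + 18691708183064565 \sqrt{6}}}{769353035} \approx 3.7326 i$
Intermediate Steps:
$d = 3 \sqrt{6}$ ($d = \sqrt{54} = 3 \sqrt{6} \approx 7.3485$)
$o{\left(p \right)} = \frac{3 \sqrt{6}}{p}$
$\sqrt{\left(\frac{8727}{15807} + \frac{22381}{-1537}\right) + o{\left(95 \right)}} = \sqrt{\left(\frac{8727}{15807} + \frac{22381}{-1537}\right) + \frac{3 \sqrt{6}}{95}} = \sqrt{\left(8727 \cdot \frac{1}{15807} + 22381 \left(- \frac{1}{1537}\right)\right) + 3 \sqrt{6} \cdot \frac{1}{95}} = \sqrt{\left(\frac{2909}{5269} - \frac{22381}{1537}\right) + \frac{3 \sqrt{6}}{95}} = \sqrt{- \frac{113454356}{8098453} + \frac{3 \sqrt{6}}{95}}$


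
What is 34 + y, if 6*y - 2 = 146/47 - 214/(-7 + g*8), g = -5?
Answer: 5021/141 ≈ 35.610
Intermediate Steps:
y = 227/141 (y = ⅓ + (146/47 - 214/(-7 - 5*8))/6 = ⅓ + (146*(1/47) - 214/(-7 - 40))/6 = ⅓ + (146/47 - 214/(-47))/6 = ⅓ + (146/47 - 214*(-1/47))/6 = ⅓ + (146/47 + 214/47)/6 = ⅓ + (⅙)*(360/47) = ⅓ + 60/47 = 227/141 ≈ 1.6099)
34 + y = 34 + 227/141 = 5021/141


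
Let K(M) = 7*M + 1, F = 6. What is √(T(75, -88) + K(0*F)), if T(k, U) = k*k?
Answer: √5626 ≈ 75.007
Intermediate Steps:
T(k, U) = k²
K(M) = 1 + 7*M
√(T(75, -88) + K(0*F)) = √(75² + (1 + 7*(0*6))) = √(5625 + (1 + 7*0)) = √(5625 + (1 + 0)) = √(5625 + 1) = √5626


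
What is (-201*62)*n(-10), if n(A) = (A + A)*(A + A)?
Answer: -4984800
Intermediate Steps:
n(A) = 4*A² (n(A) = (2*A)*(2*A) = 4*A²)
(-201*62)*n(-10) = (-201*62)*(4*(-10)²) = -49848*100 = -12462*400 = -4984800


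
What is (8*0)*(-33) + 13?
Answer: 13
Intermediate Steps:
(8*0)*(-33) + 13 = 0*(-33) + 13 = 0 + 13 = 13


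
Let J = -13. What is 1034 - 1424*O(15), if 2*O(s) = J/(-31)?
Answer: 22798/31 ≈ 735.42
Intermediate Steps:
O(s) = 13/62 (O(s) = (-13/(-31))/2 = (-13*(-1/31))/2 = (1/2)*(13/31) = 13/62)
1034 - 1424*O(15) = 1034 - 1424*13/62 = 1034 - 9256/31 = 22798/31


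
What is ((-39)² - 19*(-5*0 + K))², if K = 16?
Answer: 1481089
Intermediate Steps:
((-39)² - 19*(-5*0 + K))² = ((-39)² - 19*(-5*0 + 16))² = (1521 - 19*(0 + 16))² = (1521 - 19*16)² = (1521 - 304)² = 1217² = 1481089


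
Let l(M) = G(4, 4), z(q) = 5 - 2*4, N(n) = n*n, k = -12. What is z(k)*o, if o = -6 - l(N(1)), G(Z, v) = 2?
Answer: 24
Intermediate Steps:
N(n) = n²
z(q) = -3 (z(q) = 5 - 8 = -3)
l(M) = 2
o = -8 (o = -6 - 1*2 = -6 - 2 = -8)
z(k)*o = -3*(-8) = 24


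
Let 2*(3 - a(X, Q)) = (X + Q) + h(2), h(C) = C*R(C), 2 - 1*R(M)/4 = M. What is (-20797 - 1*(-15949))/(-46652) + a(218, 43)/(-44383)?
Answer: 110558457/1035277858 ≈ 0.10679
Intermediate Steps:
R(M) = 8 - 4*M
h(C) = C*(8 - 4*C)
a(X, Q) = 3 - Q/2 - X/2 (a(X, Q) = 3 - ((X + Q) + 4*2*(2 - 1*2))/2 = 3 - ((Q + X) + 4*2*(2 - 2))/2 = 3 - ((Q + X) + 4*2*0)/2 = 3 - ((Q + X) + 0)/2 = 3 - (Q + X)/2 = 3 + (-Q/2 - X/2) = 3 - Q/2 - X/2)
(-20797 - 1*(-15949))/(-46652) + a(218, 43)/(-44383) = (-20797 - 1*(-15949))/(-46652) + (3 - 1/2*43 - 1/2*218)/(-44383) = (-20797 + 15949)*(-1/46652) + (3 - 43/2 - 109)*(-1/44383) = -4848*(-1/46652) - 255/2*(-1/44383) = 1212/11663 + 255/88766 = 110558457/1035277858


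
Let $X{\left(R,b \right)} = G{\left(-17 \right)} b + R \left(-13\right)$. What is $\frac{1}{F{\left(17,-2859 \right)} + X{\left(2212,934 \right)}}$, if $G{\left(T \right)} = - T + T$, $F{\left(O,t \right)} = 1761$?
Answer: $- \frac{1}{26995} \approx -3.7044 \cdot 10^{-5}$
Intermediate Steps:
$G{\left(T \right)} = 0$
$X{\left(R,b \right)} = - 13 R$ ($X{\left(R,b \right)} = 0 b + R \left(-13\right) = 0 - 13 R = - 13 R$)
$\frac{1}{F{\left(17,-2859 \right)} + X{\left(2212,934 \right)}} = \frac{1}{1761 - 28756} = \frac{1}{-26995} = - \frac{1}{26995}$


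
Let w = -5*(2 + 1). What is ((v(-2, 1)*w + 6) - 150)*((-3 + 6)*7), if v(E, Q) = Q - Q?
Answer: -3024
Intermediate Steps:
v(E, Q) = 0
w = -15 (w = -5*3 = -15)
((v(-2, 1)*w + 6) - 150)*((-3 + 6)*7) = ((0*(-15) + 6) - 150)*((-3 + 6)*7) = ((0 + 6) - 150)*(3*7) = (6 - 150)*21 = -144*21 = -3024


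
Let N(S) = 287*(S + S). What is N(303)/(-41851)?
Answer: -173922/41851 ≈ -4.1557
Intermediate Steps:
N(S) = 574*S (N(S) = 287*(2*S) = 574*S)
N(303)/(-41851) = (574*303)/(-41851) = 173922*(-1/41851) = -173922/41851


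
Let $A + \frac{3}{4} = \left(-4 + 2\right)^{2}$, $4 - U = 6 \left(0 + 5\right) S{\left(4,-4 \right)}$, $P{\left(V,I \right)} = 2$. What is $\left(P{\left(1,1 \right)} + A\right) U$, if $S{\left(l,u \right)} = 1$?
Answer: $- \frac{273}{2} \approx -136.5$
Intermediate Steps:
$U = -26$ ($U = 4 - 6 \left(0 + 5\right) 1 = 4 - 6 \cdot 5 \cdot 1 = 4 - 30 \cdot 1 = 4 - 30 = -26$)
$A = \frac{13}{4}$ ($A = - \frac{3}{4} + \left(-4 + 2\right)^{2} = - \frac{3}{4} + \left(-2\right)^{2} = - \frac{3}{4} + 4 = \frac{13}{4} \approx 3.25$)
$\left(P{\left(1,1 \right)} + A\right) U = \left(2 + \frac{13}{4}\right) \left(-26\right) = \frac{21}{4} \left(-26\right) = - \frac{273}{2}$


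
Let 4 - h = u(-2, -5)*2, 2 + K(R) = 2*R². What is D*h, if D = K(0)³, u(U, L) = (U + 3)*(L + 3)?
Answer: -64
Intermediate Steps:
K(R) = -2 + 2*R²
u(U, L) = (3 + L)*(3 + U) (u(U, L) = (3 + U)*(3 + L) = (3 + L)*(3 + U))
D = -8 (D = (-2 + 2*0²)³ = (-2 + 2*0)³ = (-2 + 0)³ = (-2)³ = -8)
h = 8 (h = 4 - (9 + 3*(-5) + 3*(-2) - 5*(-2))*2 = 4 - (9 - 15 - 6 + 10)*2 = 4 - (-2)*2 = 4 - 1*(-4) = 4 + 4 = 8)
D*h = -8*8 = -64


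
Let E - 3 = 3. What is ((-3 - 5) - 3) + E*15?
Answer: 79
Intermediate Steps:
E = 6 (E = 3 + 3 = 6)
((-3 - 5) - 3) + E*15 = ((-3 - 5) - 3) + 6*15 = (-8 - 3) + 90 = -11 + 90 = 79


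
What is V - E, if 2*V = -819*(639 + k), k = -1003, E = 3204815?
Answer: -3055757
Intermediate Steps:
V = 149058 (V = (-819*(639 - 1003))/2 = (-819*(-364))/2 = (½)*298116 = 149058)
V - E = 149058 - 1*3204815 = 149058 - 3204815 = -3055757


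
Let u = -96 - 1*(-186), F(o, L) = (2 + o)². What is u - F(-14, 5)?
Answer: -54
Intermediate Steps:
u = 90 (u = -96 + 186 = 90)
u - F(-14, 5) = 90 - (2 - 14)² = 90 - 1*(-12)² = 90 - 1*144 = 90 - 144 = -54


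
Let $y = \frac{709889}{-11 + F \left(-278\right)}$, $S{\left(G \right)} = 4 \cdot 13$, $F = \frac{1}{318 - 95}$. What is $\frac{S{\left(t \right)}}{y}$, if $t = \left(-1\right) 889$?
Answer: $- \frac{142012}{158305247} \approx -0.00089708$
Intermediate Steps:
$F = \frac{1}{223} \approx 0.0044843$
$t = -889$
$S{\left(G \right)} = 52$
$y = - \frac{158305247}{2731}$ ($y = \frac{709889}{-11 + \frac{1}{223} \left(-278\right)} = \frac{709889}{-11 - \frac{278}{223}} = \frac{709889}{- \frac{2731}{223}} = 709889 \left(- \frac{223}{2731}\right) = - \frac{158305247}{2731} \approx -57966.0$)
$\frac{S{\left(t \right)}}{y} = \frac{52}{- \frac{158305247}{2731}} = 52 \left(- \frac{2731}{158305247}\right) = - \frac{142012}{158305247}$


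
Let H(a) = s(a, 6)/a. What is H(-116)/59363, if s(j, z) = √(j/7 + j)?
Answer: -I*√406/12050689 ≈ -1.6721e-6*I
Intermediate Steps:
s(j, z) = 2*√14*√j/7 (s(j, z) = √(j*(⅐) + j) = √(j/7 + j) = √(8*j/7) = 2*√14*√j/7)
H(a) = 2*√14/(7*√a) (H(a) = (2*√14*√a/7)/a = 2*√14/(7*√a))
H(-116)/59363 = (2*√14/(7*√(-116)))/59363 = (2*√14*(-I*√29/58)/7)*(1/59363) = -I*√406/203*(1/59363) = -I*√406/12050689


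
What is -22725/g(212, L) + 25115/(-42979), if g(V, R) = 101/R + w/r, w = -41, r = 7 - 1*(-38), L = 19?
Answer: -835171180715/161858914 ≈ -5159.9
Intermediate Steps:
r = 45 (r = 7 + 38 = 45)
g(V, R) = -41/45 + 101/R (g(V, R) = 101/R - 41/45 = -41/45 + 101/R)
-22725/g(212, L) + 25115/(-42979) = -22725/(-41/45 + 101/19) + 25115/(-42979) = -22725/(-41/45 + 101*(1/19)) + 25115*(-1/42979) = -22725/(-41/45 + 101/19) - 25115/42979 = -22725/3766/855 - 25115/42979 = -22725*855/3766 - 25115/42979 = -19429875/3766 - 25115/42979 = -835171180715/161858914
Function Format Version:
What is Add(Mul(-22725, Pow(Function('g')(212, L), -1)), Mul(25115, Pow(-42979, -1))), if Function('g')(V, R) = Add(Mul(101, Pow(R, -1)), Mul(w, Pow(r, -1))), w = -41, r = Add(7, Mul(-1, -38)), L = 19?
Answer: Rational(-835171180715, 161858914) ≈ -5159.9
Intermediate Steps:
r = 45 (r = Add(7, 38) = 45)
Function('g')(V, R) = Add(Rational(-41, 45), Mul(101, Pow(R, -1))) (Function('g')(V, R) = Add(Mul(101, Pow(R, -1)), Mul(-41, Pow(45, -1))) = Add(Mul(101, Pow(R, -1)), Mul(-41, Rational(1, 45))) = Add(Mul(101, Pow(R, -1)), Rational(-41, 45)) = Add(Rational(-41, 45), Mul(101, Pow(R, -1))))
Add(Mul(-22725, Pow(Function('g')(212, L), -1)), Mul(25115, Pow(-42979, -1))) = Add(Mul(-22725, Pow(Add(Rational(-41, 45), Mul(101, Pow(19, -1))), -1)), Mul(25115, Pow(-42979, -1))) = Add(Mul(-22725, Pow(Add(Rational(-41, 45), Mul(101, Rational(1, 19))), -1)), Mul(25115, Rational(-1, 42979))) = Add(Mul(-22725, Pow(Add(Rational(-41, 45), Rational(101, 19)), -1)), Rational(-25115, 42979)) = Add(Mul(-22725, Pow(Rational(3766, 855), -1)), Rational(-25115, 42979)) = Add(Mul(-22725, Rational(855, 3766)), Rational(-25115, 42979)) = Add(Rational(-19429875, 3766), Rational(-25115, 42979)) = Rational(-835171180715, 161858914)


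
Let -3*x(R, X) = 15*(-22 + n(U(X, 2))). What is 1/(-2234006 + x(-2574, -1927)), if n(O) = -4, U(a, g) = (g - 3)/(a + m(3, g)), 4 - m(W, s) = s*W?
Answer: -1/2233876 ≈ -4.4765e-7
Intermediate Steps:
m(W, s) = 4 - W*s (m(W, s) = 4 - s*W = 4 - W*s)
U(a, g) = (-3 + g)/(4 + a - 3*g) (U(a, g) = (g - 3)/(a + (4 - 1*3*g)) = (-3 + g)/(a + (4 - 3*g)) = (-3 + g)/(4 + a - 3*g))
x(R, X) = 130 (x(R, X) = -5*(-22 - 4) = -5*(-26) = -⅓*(-390) = 130)
1/(-2234006 + x(-2574, -1927)) = 1/(-2234006 + 130) = 1/(-2233876) = -1/2233876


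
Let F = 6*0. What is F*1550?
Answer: 0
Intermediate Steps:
F = 0
F*1550 = 0*1550 = 0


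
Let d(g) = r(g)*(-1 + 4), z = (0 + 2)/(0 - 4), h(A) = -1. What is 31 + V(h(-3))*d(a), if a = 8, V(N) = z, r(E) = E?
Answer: 19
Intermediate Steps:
z = -½ (z = 2/(-4) = 2*(-¼) = -½ ≈ -0.50000)
V(N) = -½
d(g) = 3*g (d(g) = g*(-1 + 4) = g*3 = 3*g)
31 + V(h(-3))*d(a) = 31 - 3*8/2 = 31 - ½*24 = 31 - 12 = 19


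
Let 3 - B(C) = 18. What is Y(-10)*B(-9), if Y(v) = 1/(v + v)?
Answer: ¾ ≈ 0.75000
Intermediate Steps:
B(C) = -15 (B(C) = 3 - 1*18 = 3 - 18 = -15)
Y(v) = 1/(2*v)
Y(-10)*B(-9) = ((½)/(-10))*(-15) = ((½)*(-⅒))*(-15) = -1/20*(-15) = ¾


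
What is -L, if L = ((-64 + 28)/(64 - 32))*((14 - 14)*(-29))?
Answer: 0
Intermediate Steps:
L = 0 (L = (-36/32)*(0*(-29)) = -36*1/32*0 = -9/8*0 = 0)
-L = -1*0 = 0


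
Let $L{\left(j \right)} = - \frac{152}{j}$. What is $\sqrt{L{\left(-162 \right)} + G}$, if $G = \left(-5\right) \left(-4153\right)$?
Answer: $\frac{\sqrt{1682041}}{9} \approx 144.1$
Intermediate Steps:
$G = 20765$
$\sqrt{L{\left(-162 \right)} + G} = \sqrt{- \frac{152}{-162} + 20765} = \sqrt{\left(-152\right) \left(- \frac{1}{162}\right) + 20765} = \sqrt{\frac{76}{81} + 20765} = \sqrt{\frac{1682041}{81}} = \frac{\sqrt{1682041}}{9}$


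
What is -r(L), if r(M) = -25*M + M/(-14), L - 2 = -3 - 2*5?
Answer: -3861/14 ≈ -275.79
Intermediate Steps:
L = -11 (L = 2 + (-3 - 2*5) = 2 + (-3 - 10) = 2 - 13 = -11)
r(M) = -351*M/14 (r(M) = -25*M + M*(-1/14) = -25*M - M/14 = -351*M/14)
-r(L) = -(-351)*(-11)/14 = -1*3861/14 = -3861/14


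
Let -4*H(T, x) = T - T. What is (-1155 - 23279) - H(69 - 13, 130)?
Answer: -24434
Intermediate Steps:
H(T, x) = 0 (H(T, x) = -(T - T)/4 = -1/4*0 = 0)
(-1155 - 23279) - H(69 - 13, 130) = (-1155 - 23279) - 1*0 = -24434 + 0 = -24434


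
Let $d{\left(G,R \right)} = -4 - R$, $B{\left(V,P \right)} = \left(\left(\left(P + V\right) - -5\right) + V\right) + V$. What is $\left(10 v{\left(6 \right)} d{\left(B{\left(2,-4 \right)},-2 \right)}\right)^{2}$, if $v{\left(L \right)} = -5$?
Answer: $10000$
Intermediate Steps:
$B{\left(V,P \right)} = 5 + P + 3 V$ ($B{\left(V,P \right)} = \left(\left(\left(P + V\right) + 5\right) + V\right) + V = \left(\left(5 + P + V\right) + V\right) + V = \left(5 + P + 2 V\right) + V = 5 + P + 3 V$)
$\left(10 v{\left(6 \right)} d{\left(B{\left(2,-4 \right)},-2 \right)}\right)^{2} = \left(10 \left(-5\right) \left(-4 - -2\right)\right)^{2} = \left(- 50 \left(-4 + 2\right)\right)^{2} = \left(\left(-50\right) \left(-2\right)\right)^{2} = 100^{2} = 10000$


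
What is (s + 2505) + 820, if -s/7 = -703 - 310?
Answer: 10416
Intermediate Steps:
s = 7091 (s = -7*(-703 - 310) = -7*(-1013) = 7091)
(s + 2505) + 820 = (7091 + 2505) + 820 = 9596 + 820 = 10416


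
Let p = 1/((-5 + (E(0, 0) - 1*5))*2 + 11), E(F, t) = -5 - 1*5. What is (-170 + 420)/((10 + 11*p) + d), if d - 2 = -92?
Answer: -7250/2331 ≈ -3.1103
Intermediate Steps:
E(F, t) = -10 (E(F, t) = -5 - 5 = -10)
d = -90 (d = 2 - 92 = -90)
p = -1/29 (p = 1/((-5 + (-10 - 1*5))*2 + 11) = 1/((-5 + (-10 - 5))*2 + 11) = 1/((-5 - 15)*2 + 11) = 1/(-20*2 + 11) = 1/(-40 + 11) = 1/(-29) = -1/29 ≈ -0.034483)
(-170 + 420)/((10 + 11*p) + d) = (-170 + 420)/((10 + 11*(-1/29)) - 90) = 250/((10 - 11/29) - 90) = 250/(279/29 - 90) = 250/(-2331/29) = 250*(-29/2331) = -7250/2331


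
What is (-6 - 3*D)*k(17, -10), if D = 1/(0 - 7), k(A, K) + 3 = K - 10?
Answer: 897/7 ≈ 128.14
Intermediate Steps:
k(A, K) = -13 + K (k(A, K) = -3 + (K - 10) = -3 + (-10 + K) = -13 + K)
D = -⅐ (D = 1/(-7) = -⅐ ≈ -0.14286)
(-6 - 3*D)*k(17, -10) = (-6 - 3*(-⅐))*(-13 - 10) = (-6 + 3/7)*(-23) = -39/7*(-23) = 897/7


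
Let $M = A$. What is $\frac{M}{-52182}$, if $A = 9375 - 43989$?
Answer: $\frac{1923}{2899} \approx 0.66333$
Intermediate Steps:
$A = -34614$
$M = -34614$
$\frac{M}{-52182} = - \frac{34614}{-52182} = \left(-34614\right) \left(- \frac{1}{52182}\right) = \frac{1923}{2899}$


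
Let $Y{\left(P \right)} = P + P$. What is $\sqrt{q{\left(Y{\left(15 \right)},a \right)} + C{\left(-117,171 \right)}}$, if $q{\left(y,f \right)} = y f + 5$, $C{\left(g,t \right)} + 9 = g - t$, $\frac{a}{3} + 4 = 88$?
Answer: $2 \sqrt{1817} \approx 85.253$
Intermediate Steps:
$a = 252$ ($a = -12 + 3 \cdot 88 = -12 + 264 = 252$)
$Y{\left(P \right)} = 2 P$
$C{\left(g,t \right)} = -9 + g - t$ ($C{\left(g,t \right)} = -9 + \left(g - t\right) = -9 + g - t$)
$q{\left(y,f \right)} = 5 + f y$ ($q{\left(y,f \right)} = f y + 5 = 5 + f y$)
$\sqrt{q{\left(Y{\left(15 \right)},a \right)} + C{\left(-117,171 \right)}} = \sqrt{\left(5 + 252 \cdot 2 \cdot 15\right) - 297} = \sqrt{\left(5 + 252 \cdot 30\right) - 297} = \sqrt{\left(5 + 7560\right) - 297} = \sqrt{7565 - 297} = \sqrt{7268} = 2 \sqrt{1817}$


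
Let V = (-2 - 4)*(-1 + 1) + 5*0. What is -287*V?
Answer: 0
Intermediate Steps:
V = 0 (V = -6*0 + 0 = 0 + 0 = 0)
-287*V = -287*0 = 0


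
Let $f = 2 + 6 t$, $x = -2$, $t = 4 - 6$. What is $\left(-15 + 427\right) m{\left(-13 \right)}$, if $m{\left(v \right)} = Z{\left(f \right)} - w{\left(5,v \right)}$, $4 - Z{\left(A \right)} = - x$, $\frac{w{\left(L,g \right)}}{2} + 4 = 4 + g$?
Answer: $11536$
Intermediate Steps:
$t = -2$ ($t = 4 - 6 = -2$)
$w{\left(L,g \right)} = 2 g$ ($w{\left(L,g \right)} = -8 + 2 \left(4 + g\right) = -8 + \left(8 + 2 g\right) = 2 g$)
$f = -10$ ($f = 2 + 6 \left(-2\right) = 2 - 12 = -10$)
$Z{\left(A \right)} = 2$ ($Z{\left(A \right)} = 4 - \left(-1\right) \left(-2\right) = 4 - 2 = 2$)
$m{\left(v \right)} = 2 - 2 v$
$\left(-15 + 427\right) m{\left(-13 \right)} = \left(-15 + 427\right) \left(2 - -26\right) = 412 \left(2 + 26\right) = 412 \cdot 28 = 11536$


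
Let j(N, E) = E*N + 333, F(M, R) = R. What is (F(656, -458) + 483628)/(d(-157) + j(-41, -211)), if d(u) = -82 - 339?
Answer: 483170/8563 ≈ 56.425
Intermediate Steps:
d(u) = -421
j(N, E) = 333 + E*N
(F(656, -458) + 483628)/(d(-157) + j(-41, -211)) = (-458 + 483628)/(-421 + (333 - 211*(-41))) = 483170/(-421 + (333 + 8651)) = 483170/(-421 + 8984) = 483170/8563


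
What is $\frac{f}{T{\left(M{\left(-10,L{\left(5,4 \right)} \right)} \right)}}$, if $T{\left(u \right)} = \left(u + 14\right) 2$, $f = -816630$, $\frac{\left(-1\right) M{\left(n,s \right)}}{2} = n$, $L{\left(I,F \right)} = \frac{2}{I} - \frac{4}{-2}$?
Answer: $- \frac{408315}{34} \approx -12009.0$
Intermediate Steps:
$L{\left(I,F \right)} = 2 + \frac{2}{I}$ ($L{\left(I,F \right)} = \frac{2}{I} - -2 = \frac{2}{I} + 2 = 2 + \frac{2}{I}$)
$M{\left(n,s \right)} = - 2 n$
$T{\left(u \right)} = 28 + 2 u$ ($T{\left(u \right)} = \left(14 + u\right) 2 = 28 + 2 u$)
$\frac{f}{T{\left(M{\left(-10,L{\left(5,4 \right)} \right)} \right)}} = - \frac{816630}{28 + 2 \left(\left(-2\right) \left(-10\right)\right)} = - \frac{816630}{28 + 2 \cdot 20} = - \frac{816630}{28 + 40} = - \frac{816630}{68} = \left(-816630\right) \frac{1}{68} = - \frac{408315}{34}$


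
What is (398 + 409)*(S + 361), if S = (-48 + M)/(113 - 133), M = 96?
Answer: 1446951/5 ≈ 2.8939e+5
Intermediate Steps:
S = -12/5 (S = (-48 + 96)/(113 - 133) = 48/(-20) = 48*(-1/20) = -12/5 ≈ -2.4000)
(398 + 409)*(S + 361) = (398 + 409)*(-12/5 + 361) = 807*(1793/5) = 1446951/5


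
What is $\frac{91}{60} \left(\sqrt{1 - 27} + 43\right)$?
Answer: $\frac{3913}{60} + \frac{91 i \sqrt{26}}{60} \approx 65.217 + 7.7335 i$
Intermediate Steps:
$\frac{91}{60} \left(\sqrt{1 - 27} + 43\right) = 91 \cdot \frac{1}{60} \left(\sqrt{-26} + 43\right) = \frac{91 \left(i \sqrt{26} + 43\right)}{60} = \frac{91 \left(43 + i \sqrt{26}\right)}{60} = \frac{3913}{60} + \frac{91 i \sqrt{26}}{60}$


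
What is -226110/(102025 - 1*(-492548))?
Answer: -75370/198191 ≈ -0.38029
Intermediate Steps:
-226110/(102025 - 1*(-492548)) = -226110/(102025 + 492548) = -226110/594573 = -226110*1/594573 = -75370/198191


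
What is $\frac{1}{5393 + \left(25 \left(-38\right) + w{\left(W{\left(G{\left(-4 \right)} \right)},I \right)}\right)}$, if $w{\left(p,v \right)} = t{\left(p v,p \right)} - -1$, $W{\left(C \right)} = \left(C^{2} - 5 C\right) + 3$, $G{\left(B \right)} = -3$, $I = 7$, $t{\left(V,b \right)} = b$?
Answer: $\frac{1}{4471} \approx 0.00022366$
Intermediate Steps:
$W{\left(C \right)} = 3 + C^{2} - 5 C$
$w{\left(p,v \right)} = 1 + p$ ($w{\left(p,v \right)} = p - -1 = p + 1 = 1 + p$)
$\frac{1}{5393 + \left(25 \left(-38\right) + w{\left(W{\left(G{\left(-4 \right)} \right)},I \right)}\right)} = \frac{1}{5393 + \left(25 \left(-38\right) + \left(1 + \left(3 + \left(-3\right)^{2} - -15\right)\right)\right)} = \frac{1}{5393 + \left(-950 + \left(1 + \left(3 + 9 + 15\right)\right)\right)} = \frac{1}{5393 + \left(-950 + \left(1 + 27\right)\right)} = \frac{1}{5393 + \left(-950 + 28\right)} = \frac{1}{5393 - 922} = \frac{1}{4471}$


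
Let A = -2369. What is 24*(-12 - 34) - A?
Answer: 1265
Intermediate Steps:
24*(-12 - 34) - A = 24*(-12 - 34) - 1*(-2369) = 24*(-46) + 2369 = -1104 + 2369 = 1265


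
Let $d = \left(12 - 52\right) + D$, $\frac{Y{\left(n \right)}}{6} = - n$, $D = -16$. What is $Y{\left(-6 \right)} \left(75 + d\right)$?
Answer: $684$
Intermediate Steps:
$Y{\left(n \right)} = - 6 n$ ($Y{\left(n \right)} = 6 \left(- n\right) = - 6 n$)
$d = -56$ ($d = \left(12 - 52\right) - 16 = -40 - 16 = -56$)
$Y{\left(-6 \right)} \left(75 + d\right) = \left(-6\right) \left(-6\right) \left(75 - 56\right) = 36 \cdot 19 = 684$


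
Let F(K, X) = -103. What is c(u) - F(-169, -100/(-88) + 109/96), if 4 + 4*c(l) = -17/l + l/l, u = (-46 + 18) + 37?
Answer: 916/9 ≈ 101.78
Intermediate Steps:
u = 9 (u = -28 + 37 = 9)
c(l) = -¾ - 17/(4*l) (c(l) = -1 + (-17/l + l/l)/4 = -1 + (-17/l + 1)/4 = -1 + (1 - 17/l)/4 = -1 + (¼ - 17/(4*l)) = -¾ - 17/(4*l))
c(u) - F(-169, -100/(-88) + 109/96) = (¼)*(-17 - 3*9)/9 - 1*(-103) = (¼)*(⅑)*(-17 - 27) + 103 = (¼)*(⅑)*(-44) + 103 = -11/9 + 103 = 916/9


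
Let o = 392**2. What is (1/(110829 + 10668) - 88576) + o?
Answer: 7907996737/121497 ≈ 65088.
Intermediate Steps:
o = 153664
(1/(110829 + 10668) - 88576) + o = (1/(110829 + 10668) - 88576) + 153664 = (1/121497 - 88576) + 153664 = -10761718271/121497 + 153664 = 7907996737/121497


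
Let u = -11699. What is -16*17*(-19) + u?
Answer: -6531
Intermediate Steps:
-16*17*(-19) + u = -16*17*(-19) - 11699 = -272*(-19) - 11699 = 5168 - 11699 = -6531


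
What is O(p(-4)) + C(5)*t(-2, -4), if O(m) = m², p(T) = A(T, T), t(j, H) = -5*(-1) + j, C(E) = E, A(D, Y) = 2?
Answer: 19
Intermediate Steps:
t(j, H) = 5 + j
p(T) = 2
O(p(-4)) + C(5)*t(-2, -4) = 2² + 5*(5 - 2) = 4 + 5*3 = 4 + 15 = 19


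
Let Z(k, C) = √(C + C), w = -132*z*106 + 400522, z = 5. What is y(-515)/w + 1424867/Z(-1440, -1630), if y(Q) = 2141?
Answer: 2141/330562 - 1424867*I*√815/1630 ≈ 0.0064768 - 24955.0*I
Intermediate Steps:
w = 330562 (w = -132*5*106 + 400522 = -660*106 + 400522 = -69960 + 400522 = 330562)
Z(k, C) = √2*√C (Z(k, C) = √(2*C) = √2*√C)
y(-515)/w + 1424867/Z(-1440, -1630) = 2141/330562 + 1424867/((√2*√(-1630))) = 2141*(1/330562) + 1424867/((√2*(I*√1630))) = 2141/330562 + 1424867/((2*I*√815)) = 2141/330562 + 1424867*(-I*√815/1630) = 2141/330562 - 1424867*I*√815/1630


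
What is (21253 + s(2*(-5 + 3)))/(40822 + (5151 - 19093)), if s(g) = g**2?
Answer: 21269/26880 ≈ 0.79126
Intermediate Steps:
(21253 + s(2*(-5 + 3)))/(40822 + (5151 - 19093)) = (21253 + (2*(-5 + 3))**2)/(40822 + (5151 - 19093)) = (21253 + (2*(-2))**2)/(40822 - 13942) = (21253 + (-4)**2)/26880 = (21253 + 16)*(1/26880) = 21269*(1/26880) = 21269/26880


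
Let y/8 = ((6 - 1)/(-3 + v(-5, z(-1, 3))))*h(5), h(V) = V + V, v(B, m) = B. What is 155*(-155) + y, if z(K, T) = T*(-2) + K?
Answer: -24075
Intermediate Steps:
z(K, T) = K - 2*T (z(K, T) = -2*T + K = K - 2*T)
h(V) = 2*V
y = -50 (y = 8*(((6 - 1)/(-3 - 5))*(2*5)) = 8*((5/(-8))*10) = 8*((5*(-⅛))*10) = 8*(-5/8*10) = 8*(-25/4) = -50)
155*(-155) + y = 155*(-155) - 50 = -24025 - 50 = -24075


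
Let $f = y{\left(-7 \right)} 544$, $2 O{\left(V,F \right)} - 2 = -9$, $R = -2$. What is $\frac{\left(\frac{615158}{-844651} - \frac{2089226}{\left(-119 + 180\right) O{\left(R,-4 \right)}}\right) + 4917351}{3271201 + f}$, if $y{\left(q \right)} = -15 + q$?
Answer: $\frac{1777050273654713}{1175494454215641} \approx 1.5117$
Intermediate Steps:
$O{\left(V,F \right)} = - \frac{7}{2}$ ($O{\left(V,F \right)} = 1 + \frac{1}{2} \left(-9\right) = 1 - \frac{9}{2} = - \frac{7}{2}$)
$f = -11968$ ($f = \left(-15 - 7\right) 544 = \left(-22\right) 544 = -11968$)
$\frac{\left(\frac{615158}{-844651} - \frac{2089226}{\left(-119 + 180\right) O{\left(R,-4 \right)}}\right) + 4917351}{3271201 + f} = \frac{\left(\frac{615158}{-844651} - \frac{2089226}{\left(-119 + 180\right) \left(- \frac{7}{2}\right)}\right) + 4917351}{3271201 - 11968} = \frac{\left(615158 \left(- \frac{1}{844651}\right) - \frac{2089226}{61 \left(- \frac{7}{2}\right)}\right) + 4917351}{3259233} = \left(\left(- \frac{615158}{844651} - \frac{2089226}{- \frac{427}{2}}\right) + 4917351\right) \frac{1}{3259233} = \left(\left(- \frac{615158}{844651} - - \frac{4178452}{427}\right) + 4917351\right) \frac{1}{3259233} = \left(\left(- \frac{615158}{844651} + \frac{4178452}{427}\right) + 4917351\right) \frac{1}{3259233} = \left(\frac{3529070987786}{360665977} + 4917351\right) \frac{1}{3259233} = \frac{1777050273654713}{360665977} \cdot \frac{1}{3259233} = \frac{1777050273654713}{1175494454215641}$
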